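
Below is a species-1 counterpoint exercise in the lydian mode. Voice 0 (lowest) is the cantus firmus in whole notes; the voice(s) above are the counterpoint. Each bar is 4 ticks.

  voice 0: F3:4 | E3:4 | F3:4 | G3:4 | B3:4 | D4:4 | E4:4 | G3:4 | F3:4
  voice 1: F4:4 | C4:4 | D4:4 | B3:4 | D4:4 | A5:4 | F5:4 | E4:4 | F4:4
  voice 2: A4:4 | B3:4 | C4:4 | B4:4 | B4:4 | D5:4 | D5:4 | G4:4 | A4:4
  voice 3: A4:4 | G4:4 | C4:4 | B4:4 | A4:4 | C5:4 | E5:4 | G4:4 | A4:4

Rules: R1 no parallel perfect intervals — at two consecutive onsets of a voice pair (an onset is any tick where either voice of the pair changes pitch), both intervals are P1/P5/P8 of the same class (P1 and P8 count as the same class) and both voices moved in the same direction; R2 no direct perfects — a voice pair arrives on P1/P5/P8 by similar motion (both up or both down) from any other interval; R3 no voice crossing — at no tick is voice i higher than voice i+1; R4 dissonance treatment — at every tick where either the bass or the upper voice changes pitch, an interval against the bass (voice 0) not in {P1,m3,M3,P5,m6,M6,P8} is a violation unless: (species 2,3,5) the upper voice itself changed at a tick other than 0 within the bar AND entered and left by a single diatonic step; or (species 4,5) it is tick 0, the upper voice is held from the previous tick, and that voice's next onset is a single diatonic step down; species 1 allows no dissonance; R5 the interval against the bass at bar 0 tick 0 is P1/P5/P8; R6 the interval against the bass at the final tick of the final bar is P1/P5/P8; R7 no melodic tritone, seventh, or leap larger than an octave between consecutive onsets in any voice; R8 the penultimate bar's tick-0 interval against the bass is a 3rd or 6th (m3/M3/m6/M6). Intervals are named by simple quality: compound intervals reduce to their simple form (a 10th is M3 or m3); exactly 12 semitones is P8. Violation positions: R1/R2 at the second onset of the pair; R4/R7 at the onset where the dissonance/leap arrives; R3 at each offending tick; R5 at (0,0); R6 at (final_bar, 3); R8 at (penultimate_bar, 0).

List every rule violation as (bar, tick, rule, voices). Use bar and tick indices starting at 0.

(0, 0, R5, (0, 2))
(0, 0, R5, (0, 3))
(1, 0, R2, (0, 2))
(1, 0, R2, (1, 3))
(1, 0, R3, (1, 2))
(1, 0, R7, (2,))
(1, 1, R3, (1, 2))
(1, 2, R3, (1, 2))
(1, 3, R3, (1, 2))
(2, 0, R1, (0, 2))
(2, 0, R3, (1, 2))
(2, 1, R3, (1, 2))
(2, 2, R3, (1, 2))
(2, 3, R3, (1, 2))
(3, 0, R1, (2, 3))
(3, 0, R7, (2,))
(3, 0, R7, (3,))
(4, 0, R3, (2, 3))
(4, 0, R4, (0, 3))
(4, 1, R3, (2, 3))
(4, 2, R3, (2, 3))
(4, 3, R3, (2, 3))
(5, 0, R1, (0, 2))
(5, 0, R2, (0, 1))
(5, 0, R2, (1, 2))
(5, 0, R3, (1, 2))
(5, 0, R3, (2, 3))
(5, 0, R4, (0, 3))
(5, 0, R7, (1,))
(5, 1, R3, (1, 2))
(5, 1, R3, (2, 3))
(5, 2, R3, (1, 2))
(5, 2, R3, (2, 3))
(5, 3, R3, (1, 2))
(5, 3, R3, (2, 3))
(6, 0, R2, (0, 3))
(6, 0, R3, (1, 2))
(6, 0, R4, (0, 1))
(6, 0, R4, (0, 2))
(6, 1, R3, (1, 2))
(6, 2, R3, (1, 2))
(6, 3, R3, (1, 2))
(7, 0, R1, (0, 3))
(7, 0, R2, (0, 2))
(7, 0, R2, (2, 3))
(7, 0, R7, (1,))
(7, 0, R8, (0, 2))
(7, 0, R8, (0, 3))
(8, 0, R1, (2, 3))
(8, 3, R6, (0, 2))
(8, 3, R6, (0, 3))

bar 0: v0=F3 v1=F4 v2=A4 v3=A4 downbeat M3
bar 1: v0=E3 v1=C4 v2=B3 v3=G4 downbeat m3
bar 2: v0=F3 v1=D4 v2=C4 v3=C4 downbeat P5
bar 3: v0=G3 v1=B3 v2=B4 v3=B4 downbeat M3
bar 4: v0=B3 v1=D4 v2=B4 v3=A4 downbeat m7
bar 5: v0=D4 v1=A5 v2=D5 v3=C5 downbeat m7
bar 6: v0=E4 v1=F5 v2=D5 v3=E5 downbeat P8
bar 7: v0=G3 v1=E4 v2=G4 v3=G4 downbeat P8
bar 8: v0=F3 v1=F4 v2=A4 v3=A4 downbeat M3
  -> R5 @ bar 0 tick 0 v(0, 2): opens on M3
  -> R5 @ bar 0 tick 0 v(0, 3): opens on M3
  -> R2 @ bar 1 tick 0 v(0, 2): F3/A4 M3 -> E3/B3 P5 similar
  -> R2 @ bar 1 tick 0 v(1, 3): F4/A4 M3 -> C4/G4 P5 similar
  -> R3 @ bar 1 tick 0 v(1, 2): C4 above B3
  -> R7 @ bar 1 tick 0 v(2,): A4->B3 leap 10st
  -> R3 @ bar 1 tick 1 v(1, 2): C4 above B3
  -> R3 @ bar 1 tick 2 v(1, 2): C4 above B3
  -> R3 @ bar 1 tick 3 v(1, 2): C4 above B3
  -> R1 @ bar 2 tick 0 v(0, 2): E3/B3 P5 -> F3/C4 P5 similar
  -> R3 @ bar 2 tick 0 v(1, 2): D4 above C4
  -> R3 @ bar 2 tick 1 v(1, 2): D4 above C4
  -> R3 @ bar 2 tick 2 v(1, 2): D4 above C4
  -> R3 @ bar 2 tick 3 v(1, 2): D4 above C4
  -> R1 @ bar 3 tick 0 v(2, 3): C4/C4 P1 -> B4/B4 P1 similar
  -> R7 @ bar 3 tick 0 v(2,): C4->B4 leap 11st
  -> R7 @ bar 3 tick 0 v(3,): C4->B4 leap 11st
  -> R3 @ bar 4 tick 0 v(2, 3): B4 above A4
  -> R4 @ bar 4 tick 0 v(0, 3): B3/A4 m7 untreated
  -> R3 @ bar 4 tick 1 v(2, 3): B4 above A4
  -> R3 @ bar 4 tick 2 v(2, 3): B4 above A4
  -> R3 @ bar 4 tick 3 v(2, 3): B4 above A4
  -> R1 @ bar 5 tick 0 v(0, 2): B3/B4 P8 -> D4/D5 P8 similar
  -> R2 @ bar 5 tick 0 v(0, 1): B3/D4 m3 -> D4/A5 P5 similar
  -> R2 @ bar 5 tick 0 v(1, 2): D4/B4 M6 -> A5/D5 P5 similar
  -> R3 @ bar 5 tick 0 v(1, 2): A5 above D5
  -> R3 @ bar 5 tick 0 v(2, 3): D5 above C5
  -> R4 @ bar 5 tick 0 v(0, 3): D4/C5 m7 untreated
  -> R7 @ bar 5 tick 0 v(1,): D4->A5 leap 19st
  -> R3 @ bar 5 tick 1 v(1, 2): A5 above D5
  -> R3 @ bar 5 tick 1 v(2, 3): D5 above C5
  -> R3 @ bar 5 tick 2 v(1, 2): A5 above D5
  -> R3 @ bar 5 tick 2 v(2, 3): D5 above C5
  -> R3 @ bar 5 tick 3 v(1, 2): A5 above D5
  -> R3 @ bar 5 tick 3 v(2, 3): D5 above C5
  -> R2 @ bar 6 tick 0 v(0, 3): D4/C5 m7 -> E4/E5 P8 similar
  -> R3 @ bar 6 tick 0 v(1, 2): F5 above D5
  -> R4 @ bar 6 tick 0 v(0, 1): E4/F5 m2 untreated
  -> R4 @ bar 6 tick 0 v(0, 2): E4/D5 m7 untreated
  -> R3 @ bar 6 tick 1 v(1, 2): F5 above D5
  -> R3 @ bar 6 tick 2 v(1, 2): F5 above D5
  -> R3 @ bar 6 tick 3 v(1, 2): F5 above D5
  -> R1 @ bar 7 tick 0 v(0, 3): E4/E5 P8 -> G3/G4 P8 similar
  -> R2 @ bar 7 tick 0 v(0, 2): E4/D5 m7 -> G3/G4 P8 similar
  -> R2 @ bar 7 tick 0 v(2, 3): D5/E5 M2 -> G4/G4 P1 similar
  -> R7 @ bar 7 tick 0 v(1,): F5->E4 leap 13st
  -> R8 @ bar 7 tick 0 v(0, 2): penult P8 not 3rd/6th
  -> R8 @ bar 7 tick 0 v(0, 3): penult P8 not 3rd/6th
  -> R1 @ bar 8 tick 0 v(2, 3): G4/G4 P1 -> A4/A4 P1 similar
  -> R6 @ bar 8 tick 3 v(0, 2): closes on M3
  -> R6 @ bar 8 tick 3 v(0, 3): closes on M3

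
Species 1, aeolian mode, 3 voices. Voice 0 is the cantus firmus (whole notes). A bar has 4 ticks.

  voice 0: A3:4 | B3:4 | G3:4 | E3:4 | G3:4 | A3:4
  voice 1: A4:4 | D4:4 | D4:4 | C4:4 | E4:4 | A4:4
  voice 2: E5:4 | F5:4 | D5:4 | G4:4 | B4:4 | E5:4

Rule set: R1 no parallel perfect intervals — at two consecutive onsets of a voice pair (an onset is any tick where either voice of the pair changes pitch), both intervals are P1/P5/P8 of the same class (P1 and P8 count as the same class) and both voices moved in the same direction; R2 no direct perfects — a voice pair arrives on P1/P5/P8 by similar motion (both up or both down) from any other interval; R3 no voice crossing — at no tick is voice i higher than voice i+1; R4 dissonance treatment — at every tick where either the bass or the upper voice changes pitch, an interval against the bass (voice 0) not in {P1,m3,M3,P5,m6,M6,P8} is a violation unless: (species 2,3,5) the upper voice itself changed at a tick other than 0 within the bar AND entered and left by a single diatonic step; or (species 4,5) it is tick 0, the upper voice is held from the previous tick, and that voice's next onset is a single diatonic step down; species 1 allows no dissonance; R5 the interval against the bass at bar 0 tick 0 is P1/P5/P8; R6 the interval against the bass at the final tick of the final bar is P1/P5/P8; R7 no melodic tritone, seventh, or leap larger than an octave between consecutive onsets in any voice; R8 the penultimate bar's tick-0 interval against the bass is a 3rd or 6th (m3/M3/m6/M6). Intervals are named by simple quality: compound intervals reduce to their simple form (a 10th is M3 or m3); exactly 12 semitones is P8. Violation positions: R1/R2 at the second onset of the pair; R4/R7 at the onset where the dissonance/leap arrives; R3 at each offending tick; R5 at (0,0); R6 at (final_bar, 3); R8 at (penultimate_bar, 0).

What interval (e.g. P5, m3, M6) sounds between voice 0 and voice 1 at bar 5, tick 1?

P8

voice 0=A3 voice 1=A4 -> P8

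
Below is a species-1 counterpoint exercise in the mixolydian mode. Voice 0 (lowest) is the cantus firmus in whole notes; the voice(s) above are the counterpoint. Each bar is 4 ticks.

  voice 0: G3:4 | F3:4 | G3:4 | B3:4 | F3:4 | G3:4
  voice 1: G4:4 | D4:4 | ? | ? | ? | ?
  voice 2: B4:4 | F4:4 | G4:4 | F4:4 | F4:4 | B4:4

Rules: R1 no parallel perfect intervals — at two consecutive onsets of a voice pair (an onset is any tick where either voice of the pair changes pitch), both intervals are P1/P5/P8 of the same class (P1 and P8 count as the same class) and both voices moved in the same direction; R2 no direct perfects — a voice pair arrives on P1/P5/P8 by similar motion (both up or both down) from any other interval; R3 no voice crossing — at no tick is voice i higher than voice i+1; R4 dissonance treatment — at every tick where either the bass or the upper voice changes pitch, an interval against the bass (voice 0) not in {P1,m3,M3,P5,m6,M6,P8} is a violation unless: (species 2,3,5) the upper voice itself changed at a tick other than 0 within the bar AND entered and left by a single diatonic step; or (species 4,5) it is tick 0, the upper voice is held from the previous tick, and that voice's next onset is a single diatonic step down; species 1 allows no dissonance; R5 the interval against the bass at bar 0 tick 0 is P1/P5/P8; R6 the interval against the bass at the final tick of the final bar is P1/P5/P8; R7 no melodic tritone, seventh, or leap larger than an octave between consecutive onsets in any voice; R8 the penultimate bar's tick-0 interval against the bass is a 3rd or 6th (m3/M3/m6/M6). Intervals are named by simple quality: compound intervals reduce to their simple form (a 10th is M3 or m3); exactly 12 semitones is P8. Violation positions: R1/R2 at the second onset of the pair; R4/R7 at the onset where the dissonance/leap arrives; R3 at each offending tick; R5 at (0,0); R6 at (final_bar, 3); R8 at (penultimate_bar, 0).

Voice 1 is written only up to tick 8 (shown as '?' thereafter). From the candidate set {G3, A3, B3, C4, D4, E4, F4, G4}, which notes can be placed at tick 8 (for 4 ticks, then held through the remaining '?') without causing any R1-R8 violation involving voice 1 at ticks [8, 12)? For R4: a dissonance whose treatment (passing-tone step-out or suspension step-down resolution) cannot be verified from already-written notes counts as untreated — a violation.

{B3, D4, E4, G3}

G3: legal
A3: violates R4
B3: legal
C4: violates R4
D4: legal
E4: legal
F4: violates R4
G4: violates R2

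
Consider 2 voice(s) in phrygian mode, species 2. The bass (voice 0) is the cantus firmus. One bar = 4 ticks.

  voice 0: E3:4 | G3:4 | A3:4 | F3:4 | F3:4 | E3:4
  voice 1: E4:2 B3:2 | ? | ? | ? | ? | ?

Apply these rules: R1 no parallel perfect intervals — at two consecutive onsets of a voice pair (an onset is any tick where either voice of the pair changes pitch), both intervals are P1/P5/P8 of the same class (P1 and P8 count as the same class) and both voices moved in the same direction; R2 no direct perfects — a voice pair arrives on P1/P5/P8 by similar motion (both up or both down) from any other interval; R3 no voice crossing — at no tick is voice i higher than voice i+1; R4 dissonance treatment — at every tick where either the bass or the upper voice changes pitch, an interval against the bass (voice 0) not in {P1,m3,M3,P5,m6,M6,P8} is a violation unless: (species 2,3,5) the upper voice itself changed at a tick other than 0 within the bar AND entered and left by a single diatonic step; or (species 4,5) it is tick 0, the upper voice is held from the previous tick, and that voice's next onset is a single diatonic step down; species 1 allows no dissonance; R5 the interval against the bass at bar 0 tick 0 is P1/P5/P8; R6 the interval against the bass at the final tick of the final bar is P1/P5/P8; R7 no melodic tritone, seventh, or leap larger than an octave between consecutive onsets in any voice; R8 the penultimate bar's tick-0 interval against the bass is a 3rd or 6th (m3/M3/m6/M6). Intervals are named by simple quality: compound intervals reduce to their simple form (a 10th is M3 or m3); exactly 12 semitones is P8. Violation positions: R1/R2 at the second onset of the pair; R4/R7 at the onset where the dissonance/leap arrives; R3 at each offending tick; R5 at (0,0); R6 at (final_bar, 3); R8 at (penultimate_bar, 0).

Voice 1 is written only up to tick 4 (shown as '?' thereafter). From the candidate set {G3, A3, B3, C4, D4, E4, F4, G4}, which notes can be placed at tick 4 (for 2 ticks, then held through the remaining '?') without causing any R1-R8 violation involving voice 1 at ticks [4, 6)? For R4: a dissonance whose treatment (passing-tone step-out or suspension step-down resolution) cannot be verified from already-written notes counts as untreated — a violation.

{B3, E4, G3}

G3: legal
A3: violates R4
B3: legal
C4: violates R4
D4: violates R1
E4: legal
F4: violates R4,R7
G4: violates R2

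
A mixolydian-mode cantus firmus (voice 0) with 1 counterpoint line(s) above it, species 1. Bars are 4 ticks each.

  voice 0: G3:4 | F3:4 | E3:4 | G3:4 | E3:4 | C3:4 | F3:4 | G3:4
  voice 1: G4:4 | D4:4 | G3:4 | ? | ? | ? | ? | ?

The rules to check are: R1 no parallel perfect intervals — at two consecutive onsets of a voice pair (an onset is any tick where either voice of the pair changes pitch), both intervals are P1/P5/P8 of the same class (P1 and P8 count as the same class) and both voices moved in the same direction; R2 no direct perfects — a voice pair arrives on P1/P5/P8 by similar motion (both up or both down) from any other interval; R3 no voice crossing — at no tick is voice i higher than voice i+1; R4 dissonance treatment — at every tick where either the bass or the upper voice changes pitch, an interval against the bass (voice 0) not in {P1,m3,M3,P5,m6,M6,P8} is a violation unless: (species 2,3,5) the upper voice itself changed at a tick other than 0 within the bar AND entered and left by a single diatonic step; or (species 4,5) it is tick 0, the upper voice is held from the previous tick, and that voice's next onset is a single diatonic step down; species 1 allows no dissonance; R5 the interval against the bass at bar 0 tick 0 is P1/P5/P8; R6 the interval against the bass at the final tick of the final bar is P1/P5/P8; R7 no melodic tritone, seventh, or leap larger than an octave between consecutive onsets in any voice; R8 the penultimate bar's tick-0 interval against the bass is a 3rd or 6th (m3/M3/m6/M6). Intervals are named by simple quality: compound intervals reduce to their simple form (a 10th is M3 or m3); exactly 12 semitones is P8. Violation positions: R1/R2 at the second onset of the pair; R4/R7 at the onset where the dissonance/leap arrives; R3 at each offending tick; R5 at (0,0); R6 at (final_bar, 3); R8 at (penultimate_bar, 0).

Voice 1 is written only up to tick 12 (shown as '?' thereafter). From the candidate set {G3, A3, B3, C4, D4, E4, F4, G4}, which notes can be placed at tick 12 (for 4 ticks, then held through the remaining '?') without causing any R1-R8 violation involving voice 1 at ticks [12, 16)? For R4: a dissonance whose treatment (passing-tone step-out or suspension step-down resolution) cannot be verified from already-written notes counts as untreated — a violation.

{B3, E4, G3}

G3: legal
A3: violates R4
B3: legal
C4: violates R4
D4: violates R2
E4: legal
F4: violates R4,R7
G4: violates R2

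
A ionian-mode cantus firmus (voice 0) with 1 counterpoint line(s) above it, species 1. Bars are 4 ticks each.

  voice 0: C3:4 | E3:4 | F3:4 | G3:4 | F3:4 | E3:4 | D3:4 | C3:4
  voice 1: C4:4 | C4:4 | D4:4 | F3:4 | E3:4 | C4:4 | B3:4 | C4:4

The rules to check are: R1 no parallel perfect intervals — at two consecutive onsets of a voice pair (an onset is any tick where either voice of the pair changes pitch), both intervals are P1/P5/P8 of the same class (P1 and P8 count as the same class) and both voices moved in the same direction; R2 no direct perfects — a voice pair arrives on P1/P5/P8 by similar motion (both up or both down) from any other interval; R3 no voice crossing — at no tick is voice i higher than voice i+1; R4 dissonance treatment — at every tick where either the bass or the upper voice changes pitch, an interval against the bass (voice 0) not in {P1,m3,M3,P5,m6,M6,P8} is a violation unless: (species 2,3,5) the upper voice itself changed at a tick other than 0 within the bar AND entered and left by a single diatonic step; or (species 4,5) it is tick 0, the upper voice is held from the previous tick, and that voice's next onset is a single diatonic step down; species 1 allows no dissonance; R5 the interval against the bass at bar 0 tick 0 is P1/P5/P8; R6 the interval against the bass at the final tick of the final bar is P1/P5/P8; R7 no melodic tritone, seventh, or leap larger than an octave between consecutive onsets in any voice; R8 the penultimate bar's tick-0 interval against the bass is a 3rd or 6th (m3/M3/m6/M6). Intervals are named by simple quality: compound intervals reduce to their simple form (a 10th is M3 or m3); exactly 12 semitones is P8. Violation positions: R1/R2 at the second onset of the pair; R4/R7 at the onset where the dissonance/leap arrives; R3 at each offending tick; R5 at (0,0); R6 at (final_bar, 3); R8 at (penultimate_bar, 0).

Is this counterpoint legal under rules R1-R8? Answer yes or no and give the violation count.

No (10 violations)

bar 0: v0=C3 v1=C4 (P8)
bar 1: v0=E3 v1=C4 (m6)
bar 2: v0=F3 v1=D4 (M6)
bar 3: v0=G3 v1=F3 (M2)
bar 4: v0=F3 v1=E3 (m2)
bar 5: v0=E3 v1=C4 (m6)
bar 6: v0=D3 v1=B3 (M6)
bar 7: v0=C3 v1=C4 (P8)
  R3 @ bar3.0: G3 above F3
  R4 @ bar3.0: G3/F3 M2 untreated
  R3 @ bar3.1: G3 above F3
  R3 @ bar3.2: G3 above F3
  R3 @ bar3.3: G3 above F3
  R3 @ bar4.0: F3 above E3
  R4 @ bar4.0: F3/E3 m2 untreated
  R3 @ bar4.1: F3 above E3
  R3 @ bar4.2: F3 above E3
  R3 @ bar4.3: F3 above E3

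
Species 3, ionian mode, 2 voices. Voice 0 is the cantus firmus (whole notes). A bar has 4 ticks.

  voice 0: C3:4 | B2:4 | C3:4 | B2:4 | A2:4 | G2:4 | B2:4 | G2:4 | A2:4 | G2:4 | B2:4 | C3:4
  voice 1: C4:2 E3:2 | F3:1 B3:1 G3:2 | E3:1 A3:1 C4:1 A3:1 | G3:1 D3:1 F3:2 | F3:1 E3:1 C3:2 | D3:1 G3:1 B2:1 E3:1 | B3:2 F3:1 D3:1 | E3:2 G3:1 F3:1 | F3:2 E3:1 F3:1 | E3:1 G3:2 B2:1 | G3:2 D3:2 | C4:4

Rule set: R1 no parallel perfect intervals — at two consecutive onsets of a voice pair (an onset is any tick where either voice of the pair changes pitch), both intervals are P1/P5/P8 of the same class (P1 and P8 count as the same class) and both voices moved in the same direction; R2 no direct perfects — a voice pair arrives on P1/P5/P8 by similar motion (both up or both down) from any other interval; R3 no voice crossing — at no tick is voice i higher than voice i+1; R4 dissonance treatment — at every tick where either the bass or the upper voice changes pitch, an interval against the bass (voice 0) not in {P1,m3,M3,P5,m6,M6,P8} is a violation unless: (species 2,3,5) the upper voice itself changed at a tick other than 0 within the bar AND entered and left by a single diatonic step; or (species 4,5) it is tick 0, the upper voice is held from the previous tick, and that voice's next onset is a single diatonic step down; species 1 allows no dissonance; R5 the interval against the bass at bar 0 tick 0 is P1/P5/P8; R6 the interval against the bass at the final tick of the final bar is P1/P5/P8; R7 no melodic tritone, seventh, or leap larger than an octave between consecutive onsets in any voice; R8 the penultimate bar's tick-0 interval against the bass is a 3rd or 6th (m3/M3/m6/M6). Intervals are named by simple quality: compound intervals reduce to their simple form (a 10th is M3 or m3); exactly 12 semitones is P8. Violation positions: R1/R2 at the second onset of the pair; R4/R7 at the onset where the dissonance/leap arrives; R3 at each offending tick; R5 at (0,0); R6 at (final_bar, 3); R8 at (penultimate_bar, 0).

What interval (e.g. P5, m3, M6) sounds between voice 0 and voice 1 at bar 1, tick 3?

voice 0=B2 voice 1=G3 -> m6

m6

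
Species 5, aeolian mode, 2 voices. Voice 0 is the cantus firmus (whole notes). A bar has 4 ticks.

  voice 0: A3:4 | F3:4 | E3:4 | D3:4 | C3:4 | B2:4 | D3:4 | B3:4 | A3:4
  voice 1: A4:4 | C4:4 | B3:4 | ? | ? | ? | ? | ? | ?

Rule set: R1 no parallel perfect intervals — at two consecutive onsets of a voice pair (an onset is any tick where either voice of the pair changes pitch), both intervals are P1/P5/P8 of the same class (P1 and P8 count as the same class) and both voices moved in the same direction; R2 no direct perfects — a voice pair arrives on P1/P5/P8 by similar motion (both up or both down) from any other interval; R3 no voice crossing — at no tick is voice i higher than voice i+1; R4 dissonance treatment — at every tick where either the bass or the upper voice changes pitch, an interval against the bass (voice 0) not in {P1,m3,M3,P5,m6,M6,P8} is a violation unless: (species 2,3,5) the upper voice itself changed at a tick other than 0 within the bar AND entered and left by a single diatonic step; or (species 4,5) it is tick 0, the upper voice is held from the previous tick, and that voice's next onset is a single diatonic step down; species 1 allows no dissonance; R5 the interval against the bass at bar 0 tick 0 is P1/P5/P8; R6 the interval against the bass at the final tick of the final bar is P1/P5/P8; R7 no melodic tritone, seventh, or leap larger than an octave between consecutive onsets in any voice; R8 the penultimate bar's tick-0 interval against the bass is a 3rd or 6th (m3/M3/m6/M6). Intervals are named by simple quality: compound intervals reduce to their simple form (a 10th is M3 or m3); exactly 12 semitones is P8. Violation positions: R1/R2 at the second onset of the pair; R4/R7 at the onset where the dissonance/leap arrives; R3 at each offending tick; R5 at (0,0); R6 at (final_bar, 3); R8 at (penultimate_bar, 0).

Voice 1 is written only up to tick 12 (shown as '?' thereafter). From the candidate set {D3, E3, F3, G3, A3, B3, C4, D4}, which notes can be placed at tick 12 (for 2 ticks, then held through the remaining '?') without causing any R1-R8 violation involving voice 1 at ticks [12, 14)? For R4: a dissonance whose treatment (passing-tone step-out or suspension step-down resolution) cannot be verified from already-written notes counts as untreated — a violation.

D3: violates R2
E3: violates R4
F3: violates R7
G3: violates R4
A3: violates R1
B3: legal
C4: violates R4
D4: legal

{B3, D4}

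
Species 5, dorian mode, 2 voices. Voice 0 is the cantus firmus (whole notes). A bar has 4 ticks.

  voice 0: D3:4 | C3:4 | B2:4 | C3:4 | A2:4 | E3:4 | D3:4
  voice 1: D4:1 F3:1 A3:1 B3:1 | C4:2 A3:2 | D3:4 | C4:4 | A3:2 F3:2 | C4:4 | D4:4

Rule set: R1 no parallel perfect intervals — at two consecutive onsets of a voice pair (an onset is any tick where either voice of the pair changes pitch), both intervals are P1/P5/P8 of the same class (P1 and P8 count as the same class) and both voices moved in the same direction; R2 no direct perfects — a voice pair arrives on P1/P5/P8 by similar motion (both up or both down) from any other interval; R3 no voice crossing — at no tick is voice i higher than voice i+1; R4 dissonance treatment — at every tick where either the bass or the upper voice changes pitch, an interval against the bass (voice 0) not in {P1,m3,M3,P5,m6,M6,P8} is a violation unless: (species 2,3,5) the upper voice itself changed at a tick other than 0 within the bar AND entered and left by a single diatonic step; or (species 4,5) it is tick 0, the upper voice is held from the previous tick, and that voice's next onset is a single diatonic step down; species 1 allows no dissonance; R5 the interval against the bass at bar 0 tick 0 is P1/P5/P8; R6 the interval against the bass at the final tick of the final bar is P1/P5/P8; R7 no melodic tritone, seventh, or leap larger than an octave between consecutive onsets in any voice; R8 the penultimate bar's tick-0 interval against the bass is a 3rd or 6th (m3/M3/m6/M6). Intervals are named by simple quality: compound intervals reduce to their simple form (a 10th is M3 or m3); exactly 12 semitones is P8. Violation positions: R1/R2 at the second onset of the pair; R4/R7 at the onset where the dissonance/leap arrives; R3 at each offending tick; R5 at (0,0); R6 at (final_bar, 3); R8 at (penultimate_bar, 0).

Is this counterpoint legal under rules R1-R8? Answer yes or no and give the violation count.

No (3 violations)

bar 0: v0=D3 v1=D4 (P8)
bar 1: v0=C3 v1=C4 (P8)
bar 2: v0=B2 v1=D3 (m3)
bar 3: v0=C3 v1=C4 (P8)
bar 4: v0=A2 v1=A3 (P8)
bar 5: v0=E3 v1=C4 (m6)
bar 6: v0=D3 v1=D4 (P8)
  R2 @ bar3.0: B2/D3 m3 -> C3/C4 P8 similar
  R7 @ bar3.0: D3->C4 leap 10st
  R1 @ bar4.0: C3/C4 P8 -> A2/A3 P8 similar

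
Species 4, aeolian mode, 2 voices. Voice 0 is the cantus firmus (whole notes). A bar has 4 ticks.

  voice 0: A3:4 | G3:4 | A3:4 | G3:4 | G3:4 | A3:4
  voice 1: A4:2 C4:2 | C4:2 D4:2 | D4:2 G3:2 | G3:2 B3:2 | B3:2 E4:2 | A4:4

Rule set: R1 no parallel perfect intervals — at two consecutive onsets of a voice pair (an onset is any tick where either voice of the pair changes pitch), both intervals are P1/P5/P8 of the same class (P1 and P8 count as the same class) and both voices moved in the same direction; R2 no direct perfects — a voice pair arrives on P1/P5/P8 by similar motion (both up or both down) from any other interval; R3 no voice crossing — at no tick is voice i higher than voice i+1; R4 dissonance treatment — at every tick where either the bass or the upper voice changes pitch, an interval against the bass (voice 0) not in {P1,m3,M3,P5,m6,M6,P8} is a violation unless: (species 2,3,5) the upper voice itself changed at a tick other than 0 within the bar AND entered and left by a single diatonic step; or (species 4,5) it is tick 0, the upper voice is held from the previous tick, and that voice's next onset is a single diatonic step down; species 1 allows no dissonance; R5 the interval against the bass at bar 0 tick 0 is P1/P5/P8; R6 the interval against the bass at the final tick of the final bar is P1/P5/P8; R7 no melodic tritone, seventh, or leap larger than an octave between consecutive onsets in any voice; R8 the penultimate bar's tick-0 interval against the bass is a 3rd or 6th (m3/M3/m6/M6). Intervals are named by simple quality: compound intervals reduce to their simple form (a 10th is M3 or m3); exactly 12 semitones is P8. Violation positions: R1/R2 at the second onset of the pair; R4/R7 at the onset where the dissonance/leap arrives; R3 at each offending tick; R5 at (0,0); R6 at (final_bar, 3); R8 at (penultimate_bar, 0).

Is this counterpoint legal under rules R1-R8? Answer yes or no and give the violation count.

No (6 violations)

bar 0: v0=A3 v1=A4 (P8)
bar 1: v0=G3 v1=C4 (P4)
bar 2: v0=A3 v1=D4 (P4)
bar 3: v0=G3 v1=G3 (P1)
bar 4: v0=G3 v1=B3 (M3)
bar 5: v0=A3 v1=A4 (P8)
  R4 @ bar1.0: G3/C4 P4 untreated
  R4 @ bar2.0: A3/D4 P4 untreated
  R3 @ bar2.2: A3 above G3
  R4 @ bar2.2: A3/G3 M2 untreated
  R3 @ bar2.3: A3 above G3
  R2 @ bar5.0: G3/E4 M6 -> A3/A4 P8 similar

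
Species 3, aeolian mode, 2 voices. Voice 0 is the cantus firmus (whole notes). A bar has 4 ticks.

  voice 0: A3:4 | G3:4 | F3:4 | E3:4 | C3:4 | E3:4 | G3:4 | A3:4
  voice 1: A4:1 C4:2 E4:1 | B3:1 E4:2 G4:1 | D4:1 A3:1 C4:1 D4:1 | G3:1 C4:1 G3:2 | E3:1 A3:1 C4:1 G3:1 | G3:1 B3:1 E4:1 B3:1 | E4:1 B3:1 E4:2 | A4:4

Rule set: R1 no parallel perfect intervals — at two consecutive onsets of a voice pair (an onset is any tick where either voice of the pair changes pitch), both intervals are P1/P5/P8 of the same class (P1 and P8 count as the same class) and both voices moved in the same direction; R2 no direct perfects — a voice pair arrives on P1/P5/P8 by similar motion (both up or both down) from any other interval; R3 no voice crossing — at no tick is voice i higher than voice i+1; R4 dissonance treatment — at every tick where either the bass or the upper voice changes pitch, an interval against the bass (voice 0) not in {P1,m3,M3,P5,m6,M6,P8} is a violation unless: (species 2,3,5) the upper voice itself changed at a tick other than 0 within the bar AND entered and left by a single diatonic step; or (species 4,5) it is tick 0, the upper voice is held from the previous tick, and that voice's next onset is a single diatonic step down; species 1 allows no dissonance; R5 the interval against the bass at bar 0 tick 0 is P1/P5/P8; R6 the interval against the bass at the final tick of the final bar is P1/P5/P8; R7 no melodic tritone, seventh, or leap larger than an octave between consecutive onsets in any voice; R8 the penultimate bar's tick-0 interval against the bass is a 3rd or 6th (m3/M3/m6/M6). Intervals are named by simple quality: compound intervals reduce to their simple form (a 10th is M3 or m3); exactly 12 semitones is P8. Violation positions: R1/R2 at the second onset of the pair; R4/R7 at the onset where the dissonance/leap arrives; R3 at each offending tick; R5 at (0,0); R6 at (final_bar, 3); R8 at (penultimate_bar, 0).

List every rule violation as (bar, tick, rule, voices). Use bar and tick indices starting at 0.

bar 0: v0=A3 v1=A4 downbeat P8
bar 1: v0=G3 v1=B3 downbeat M3
bar 2: v0=F3 v1=D4 downbeat M6
bar 3: v0=E3 v1=G3 downbeat m3
bar 4: v0=C3 v1=E3 downbeat M3
bar 5: v0=E3 v1=G3 downbeat m3
bar 6: v0=G3 v1=E4 downbeat M6
bar 7: v0=A3 v1=A4 downbeat P8
  -> R2 @ bar 7 tick 0 v(0, 1): G3/E4 M6 -> A3/A4 P8 similar

(7, 0, R2, (0, 1))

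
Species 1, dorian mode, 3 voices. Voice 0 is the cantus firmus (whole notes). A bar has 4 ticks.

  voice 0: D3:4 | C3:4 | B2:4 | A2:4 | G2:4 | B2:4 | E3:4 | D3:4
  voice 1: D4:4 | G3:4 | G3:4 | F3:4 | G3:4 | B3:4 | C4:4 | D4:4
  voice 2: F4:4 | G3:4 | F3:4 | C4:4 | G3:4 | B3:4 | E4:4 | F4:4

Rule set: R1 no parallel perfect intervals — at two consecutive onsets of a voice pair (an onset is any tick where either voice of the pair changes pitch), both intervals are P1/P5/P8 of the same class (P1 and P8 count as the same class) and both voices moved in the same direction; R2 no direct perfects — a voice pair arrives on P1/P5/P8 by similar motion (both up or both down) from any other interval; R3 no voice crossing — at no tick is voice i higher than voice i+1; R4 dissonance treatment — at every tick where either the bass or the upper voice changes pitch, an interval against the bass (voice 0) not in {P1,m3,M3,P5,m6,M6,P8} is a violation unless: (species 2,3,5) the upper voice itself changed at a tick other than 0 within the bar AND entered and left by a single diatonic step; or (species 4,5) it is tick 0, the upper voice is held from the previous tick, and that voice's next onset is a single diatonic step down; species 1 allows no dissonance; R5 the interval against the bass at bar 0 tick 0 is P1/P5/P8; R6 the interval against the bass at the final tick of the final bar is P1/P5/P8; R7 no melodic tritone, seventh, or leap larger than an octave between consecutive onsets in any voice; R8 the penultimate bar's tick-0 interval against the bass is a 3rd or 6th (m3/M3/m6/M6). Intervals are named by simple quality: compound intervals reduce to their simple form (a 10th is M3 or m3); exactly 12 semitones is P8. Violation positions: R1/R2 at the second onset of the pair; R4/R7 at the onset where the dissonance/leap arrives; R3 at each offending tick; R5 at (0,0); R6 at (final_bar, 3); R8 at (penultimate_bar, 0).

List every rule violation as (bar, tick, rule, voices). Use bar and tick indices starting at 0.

(0, 0, R5, (0, 2))
(1, 0, R2, (0, 1))
(1, 0, R2, (0, 2))
(1, 0, R2, (1, 2))
(1, 0, R7, (2,))
(2, 0, R3, (1, 2))
(2, 0, R4, (0, 2))
(2, 1, R3, (1, 2))
(2, 2, R3, (1, 2))
(2, 3, R3, (1, 2))
(4, 0, R2, (0, 2))
(5, 0, R1, (0, 1))
(5, 0, R1, (0, 2))
(5, 0, R1, (1, 2))
(6, 0, R1, (0, 2))
(6, 0, R8, (0, 2))
(7, 3, R6, (0, 2))

bar 0: v0=D3 v1=D4 v2=F4 downbeat m3
bar 1: v0=C3 v1=G3 v2=G3 downbeat P5
bar 2: v0=B2 v1=G3 v2=F3 downbeat TT
bar 3: v0=A2 v1=F3 v2=C4 downbeat m3
bar 4: v0=G2 v1=G3 v2=G3 downbeat P8
bar 5: v0=B2 v1=B3 v2=B3 downbeat P8
bar 6: v0=E3 v1=C4 v2=E4 downbeat P8
bar 7: v0=D3 v1=D4 v2=F4 downbeat m3
  -> R5 @ bar 0 tick 0 v(0, 2): opens on m3
  -> R2 @ bar 1 tick 0 v(0, 1): D3/D4 P8 -> C3/G3 P5 similar
  -> R2 @ bar 1 tick 0 v(0, 2): D3/F4 m3 -> C3/G3 P5 similar
  -> R2 @ bar 1 tick 0 v(1, 2): D4/F4 m3 -> G3/G3 P1 similar
  -> R7 @ bar 1 tick 0 v(2,): F4->G3 leap 10st
  -> R3 @ bar 2 tick 0 v(1, 2): G3 above F3
  -> R4 @ bar 2 tick 0 v(0, 2): B2/F3 TT untreated
  -> R3 @ bar 2 tick 1 v(1, 2): G3 above F3
  -> R3 @ bar 2 tick 2 v(1, 2): G3 above F3
  -> R3 @ bar 2 tick 3 v(1, 2): G3 above F3
  -> R2 @ bar 4 tick 0 v(0, 2): A2/C4 m3 -> G2/G3 P8 similar
  -> R1 @ bar 5 tick 0 v(0, 1): G2/G3 P8 -> B2/B3 P8 similar
  -> R1 @ bar 5 tick 0 v(0, 2): G2/G3 P8 -> B2/B3 P8 similar
  -> R1 @ bar 5 tick 0 v(1, 2): G3/G3 P1 -> B3/B3 P1 similar
  -> R1 @ bar 6 tick 0 v(0, 2): B2/B3 P8 -> E3/E4 P8 similar
  -> R8 @ bar 6 tick 0 v(0, 2): penult P8 not 3rd/6th
  -> R6 @ bar 7 tick 3 v(0, 2): closes on m3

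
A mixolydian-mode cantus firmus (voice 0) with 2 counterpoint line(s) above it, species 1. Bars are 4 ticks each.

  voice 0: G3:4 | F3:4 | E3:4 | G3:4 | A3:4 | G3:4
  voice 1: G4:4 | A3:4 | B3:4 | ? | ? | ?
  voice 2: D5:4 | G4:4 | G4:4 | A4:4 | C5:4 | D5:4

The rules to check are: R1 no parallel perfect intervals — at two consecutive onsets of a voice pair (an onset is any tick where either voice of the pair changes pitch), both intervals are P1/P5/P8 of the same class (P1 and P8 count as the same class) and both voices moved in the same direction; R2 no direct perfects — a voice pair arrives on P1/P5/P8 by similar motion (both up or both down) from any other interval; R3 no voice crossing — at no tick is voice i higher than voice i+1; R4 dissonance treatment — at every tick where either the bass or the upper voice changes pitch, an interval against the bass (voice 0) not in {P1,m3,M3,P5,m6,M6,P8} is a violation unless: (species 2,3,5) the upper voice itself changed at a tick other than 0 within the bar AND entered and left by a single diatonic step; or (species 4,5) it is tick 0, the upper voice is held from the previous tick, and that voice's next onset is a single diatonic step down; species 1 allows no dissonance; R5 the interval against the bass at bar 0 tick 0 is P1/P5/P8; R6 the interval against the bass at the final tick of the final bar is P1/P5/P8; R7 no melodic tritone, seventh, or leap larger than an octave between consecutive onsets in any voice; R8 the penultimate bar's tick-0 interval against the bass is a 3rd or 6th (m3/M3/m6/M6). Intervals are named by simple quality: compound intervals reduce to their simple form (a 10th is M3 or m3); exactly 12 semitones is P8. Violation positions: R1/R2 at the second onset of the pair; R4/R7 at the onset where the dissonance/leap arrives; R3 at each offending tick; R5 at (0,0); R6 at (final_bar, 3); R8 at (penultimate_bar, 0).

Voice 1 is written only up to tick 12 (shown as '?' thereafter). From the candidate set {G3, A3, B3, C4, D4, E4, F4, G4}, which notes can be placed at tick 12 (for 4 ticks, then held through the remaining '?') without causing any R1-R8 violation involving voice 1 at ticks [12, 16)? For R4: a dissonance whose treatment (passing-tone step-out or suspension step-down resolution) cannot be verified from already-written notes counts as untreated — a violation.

{B3, E4, G3}

G3: legal
A3: violates R4
B3: legal
C4: violates R4
D4: violates R1,R2
E4: legal
F4: violates R4,R7
G4: violates R2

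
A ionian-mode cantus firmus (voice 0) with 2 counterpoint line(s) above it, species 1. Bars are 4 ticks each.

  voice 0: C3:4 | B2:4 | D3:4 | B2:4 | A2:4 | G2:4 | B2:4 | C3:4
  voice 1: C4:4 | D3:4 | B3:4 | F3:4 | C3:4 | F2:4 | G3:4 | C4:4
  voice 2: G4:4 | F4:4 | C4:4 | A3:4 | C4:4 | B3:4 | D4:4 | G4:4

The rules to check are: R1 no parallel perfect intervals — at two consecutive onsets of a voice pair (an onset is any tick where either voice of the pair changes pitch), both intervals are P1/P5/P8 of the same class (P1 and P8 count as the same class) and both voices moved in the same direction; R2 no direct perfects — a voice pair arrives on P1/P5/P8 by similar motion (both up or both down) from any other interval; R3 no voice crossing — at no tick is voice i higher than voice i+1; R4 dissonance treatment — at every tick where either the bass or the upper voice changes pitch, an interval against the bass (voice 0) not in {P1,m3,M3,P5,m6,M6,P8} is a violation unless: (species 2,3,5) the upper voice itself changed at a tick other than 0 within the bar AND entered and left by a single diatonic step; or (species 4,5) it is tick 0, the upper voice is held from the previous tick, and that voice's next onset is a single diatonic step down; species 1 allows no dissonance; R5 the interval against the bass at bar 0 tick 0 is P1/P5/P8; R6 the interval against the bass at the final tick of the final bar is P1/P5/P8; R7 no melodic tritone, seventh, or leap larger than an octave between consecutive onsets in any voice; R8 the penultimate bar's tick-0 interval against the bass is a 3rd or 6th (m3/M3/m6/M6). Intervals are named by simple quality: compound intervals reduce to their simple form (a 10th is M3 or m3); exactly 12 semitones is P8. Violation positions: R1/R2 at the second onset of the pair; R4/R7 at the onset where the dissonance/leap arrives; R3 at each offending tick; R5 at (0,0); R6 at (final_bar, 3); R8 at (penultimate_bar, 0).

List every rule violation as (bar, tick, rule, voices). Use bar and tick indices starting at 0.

bar 0: v0=C3 v1=C4 v2=G4 downbeat P5
bar 1: v0=B2 v1=D3 v2=F4 downbeat TT
bar 2: v0=D3 v1=B3 v2=C4 downbeat m7
bar 3: v0=B2 v1=F3 v2=A3 downbeat m7
bar 4: v0=A2 v1=C3 v2=C4 downbeat m3
bar 5: v0=G2 v1=F2 v2=B3 downbeat M3
bar 6: v0=B2 v1=G3 v2=D4 downbeat m3
bar 7: v0=C3 v1=C4 v2=G4 downbeat P5
  -> R4 @ bar 1 tick 0 v(0, 2): B2/F4 TT untreated
  -> R7 @ bar 1 tick 0 v(1,): C4->D3 leap 10st
  -> R4 @ bar 2 tick 0 v(0, 2): D3/C4 m7 untreated
  -> R4 @ bar 3 tick 0 v(0, 1): B2/F3 TT untreated
  -> R4 @ bar 3 tick 0 v(0, 2): B2/A3 m7 untreated
  -> R7 @ bar 3 tick 0 v(1,): B3->F3 leap 6st
  -> R3 @ bar 5 tick 0 v(0, 1): G2 above F2
  -> R4 @ bar 5 tick 0 v(0, 1): G2/F2 M2 untreated
  -> R3 @ bar 5 tick 1 v(0, 1): G2 above F2
  -> R3 @ bar 5 tick 2 v(0, 1): G2 above F2
  -> R3 @ bar 5 tick 3 v(0, 1): G2 above F2
  -> R2 @ bar 6 tick 0 v(1, 2): F2/B3 TT -> G3/D4 P5 similar
  -> R7 @ bar 6 tick 0 v(1,): F2->G3 leap 14st
  -> R1 @ bar 7 tick 0 v(1, 2): G3/D4 P5 -> C4/G4 P5 similar
  -> R2 @ bar 7 tick 0 v(0, 1): B2/G3 m6 -> C3/C4 P8 similar
  -> R2 @ bar 7 tick 0 v(0, 2): B2/D4 m3 -> C3/G4 P5 similar

(1, 0, R4, (0, 2))
(1, 0, R7, (1,))
(2, 0, R4, (0, 2))
(3, 0, R4, (0, 1))
(3, 0, R4, (0, 2))
(3, 0, R7, (1,))
(5, 0, R3, (0, 1))
(5, 0, R4, (0, 1))
(5, 1, R3, (0, 1))
(5, 2, R3, (0, 1))
(5, 3, R3, (0, 1))
(6, 0, R2, (1, 2))
(6, 0, R7, (1,))
(7, 0, R1, (1, 2))
(7, 0, R2, (0, 1))
(7, 0, R2, (0, 2))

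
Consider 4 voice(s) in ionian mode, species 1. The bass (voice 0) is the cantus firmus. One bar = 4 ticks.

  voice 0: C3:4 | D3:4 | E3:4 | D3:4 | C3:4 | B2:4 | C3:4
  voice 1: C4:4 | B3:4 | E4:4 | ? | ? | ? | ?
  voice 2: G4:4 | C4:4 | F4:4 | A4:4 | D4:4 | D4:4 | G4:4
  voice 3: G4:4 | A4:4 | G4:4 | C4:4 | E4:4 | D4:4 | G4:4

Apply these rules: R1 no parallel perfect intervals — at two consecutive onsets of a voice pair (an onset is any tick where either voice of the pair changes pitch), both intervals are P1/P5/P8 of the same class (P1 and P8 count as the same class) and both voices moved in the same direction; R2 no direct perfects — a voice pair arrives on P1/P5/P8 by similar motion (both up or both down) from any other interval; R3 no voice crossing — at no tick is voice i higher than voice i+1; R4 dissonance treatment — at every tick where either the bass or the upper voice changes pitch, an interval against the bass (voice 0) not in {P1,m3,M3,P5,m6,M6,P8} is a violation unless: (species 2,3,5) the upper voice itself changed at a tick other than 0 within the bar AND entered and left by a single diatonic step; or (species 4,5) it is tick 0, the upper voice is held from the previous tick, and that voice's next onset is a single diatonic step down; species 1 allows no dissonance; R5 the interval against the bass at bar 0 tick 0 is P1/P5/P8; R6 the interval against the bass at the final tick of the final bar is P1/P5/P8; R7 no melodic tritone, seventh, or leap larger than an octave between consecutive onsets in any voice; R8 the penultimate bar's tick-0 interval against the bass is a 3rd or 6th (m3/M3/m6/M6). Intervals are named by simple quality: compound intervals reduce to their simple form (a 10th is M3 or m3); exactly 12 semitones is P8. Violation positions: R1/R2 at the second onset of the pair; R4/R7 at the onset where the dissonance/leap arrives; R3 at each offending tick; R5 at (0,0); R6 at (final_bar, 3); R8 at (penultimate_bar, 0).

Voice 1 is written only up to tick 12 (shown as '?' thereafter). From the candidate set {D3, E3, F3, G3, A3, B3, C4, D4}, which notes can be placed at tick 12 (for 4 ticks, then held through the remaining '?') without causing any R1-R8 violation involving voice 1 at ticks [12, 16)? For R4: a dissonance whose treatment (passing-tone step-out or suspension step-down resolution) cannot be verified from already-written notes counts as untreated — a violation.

D3: violates R1,R7
E3: violates R4
F3: violates R2,R7
G3: violates R4
A3: violates R2
B3: legal
C4: violates R2,R4
D4: violates R1

{B3}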